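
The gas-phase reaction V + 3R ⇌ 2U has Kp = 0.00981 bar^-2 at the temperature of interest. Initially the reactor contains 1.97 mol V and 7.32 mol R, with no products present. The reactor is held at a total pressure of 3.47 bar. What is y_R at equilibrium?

y_R = 0.723

Take 1.97 mol V as basis and let X be its fractional conversion, so ξ = 1.97X.
Mole table: n_V = 1.97 − 1.97X; n_R = 7.32 − 5.91X; n_U = 3.94X.
Total moles n_T = 9.29 − 3.94X.
y_i = n_i/n_T, p_i = y_i·P. Kp = p_U^2 / (p_V p_R^3).
Setting this equal to 0.00981 bar^-2 and taking the physical root (0 < X < 1) gives X = 0.197.
Then n_R = 6.16, n_T = 8.51, so y_R = 0.723.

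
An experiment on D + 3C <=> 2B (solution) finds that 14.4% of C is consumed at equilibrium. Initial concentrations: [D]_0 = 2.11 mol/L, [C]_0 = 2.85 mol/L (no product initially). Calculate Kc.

Let X = conversion of C.
Concentrations: [D] = 2.11 − 0.95X; [C] = 2.85 − 2.85X; [B] = 1.9X.
At X = 0.144: [D] = 1.97, [C] = 2.44, [B] = 0.274.
Kc = [B]^2 / ([D] [C]^3) = 0.00261 (mol/L)^-2.

Kc = 0.00261 (mol/L)^-2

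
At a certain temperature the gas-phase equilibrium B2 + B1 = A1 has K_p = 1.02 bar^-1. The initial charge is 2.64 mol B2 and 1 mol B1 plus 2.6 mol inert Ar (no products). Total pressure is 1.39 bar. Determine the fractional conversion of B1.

Let X = conversion of B1 (basis 1 mol B1); extent of reaction ξ = X.
Mole table: n_B2 = 2.64 − X; n_B1 = 1 − X; n_A1 = X; n_I = 2.6 (inert).
n_T = Σnᵢ = 6.24 − X.
With p_i = (n_i/n_T)P, K_p = p_A1 / (p_B2 p_B1).
This yields a degree-2 equation in X; solving on (0,1), X = 0.355.

X = 0.355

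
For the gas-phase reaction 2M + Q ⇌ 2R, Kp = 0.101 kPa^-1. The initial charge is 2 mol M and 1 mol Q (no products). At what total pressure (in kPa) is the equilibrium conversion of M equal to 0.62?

Take 2 mol M as basis and let X be its fractional conversion, so ξ = X.
Moles: n_M = 2 − 2X; n_Q = 1 − X; n_R = 2X.
n_T = Σnᵢ = 3 − X.
Kp = p_R^2 / (p_M^2 p_Q) with p_i = (n_i/n_T)·P.
At X = 0.62: the mole-fraction product g(X) = Π y_i^ν_i = 16.67. Since Kp = g(X)·P^{-1}, P = (g/Kp)^(1/1) = (16.67/0.101)^(1/1) = 165 kPa.

P = 165 kPa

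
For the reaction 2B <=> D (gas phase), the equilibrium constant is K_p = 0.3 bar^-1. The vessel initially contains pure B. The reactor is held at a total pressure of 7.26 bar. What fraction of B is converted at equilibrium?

Take 1 mol B as basis and let X be its fractional conversion, so ξ = 0.5X.
Mole table: n_B = 1 − X; n_D = 0.5X.
Total moles n_T = 1 − 0.5X.
Mole fractions y_i = n_i/n_T; K_p = p_D / (p_B^2) with p_i = y_i·P.
Substituting and setting equal to 0.3 bar^-1 gives a polynomial in X; the root in (0,1) is X = 0.679.

X = 0.679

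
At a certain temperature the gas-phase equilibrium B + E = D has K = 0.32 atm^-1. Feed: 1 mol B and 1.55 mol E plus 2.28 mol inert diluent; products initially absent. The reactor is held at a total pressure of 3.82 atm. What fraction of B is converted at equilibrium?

Take 1 mol B as basis and let X be its fractional conversion, so ξ = X.
Moles: n_B = 1 − X; n_E = 1.55 − X; n_D = X; n_I = 2.28 (inert).
Summing: n_T = 4.83 − X.
Mole fractions y_i = n_i/n_T; K = p_D / (p_B p_E) with p_i = y_i·P.
Equating to 0.32 atm^-1 and solving on 0 < X < 1: X = 0.257.

X = 0.257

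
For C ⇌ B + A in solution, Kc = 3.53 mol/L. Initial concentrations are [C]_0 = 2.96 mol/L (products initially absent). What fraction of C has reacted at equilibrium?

Let X = conversion of C; extent ξ = 2.96·X mol/L.
Concentrations: [C] = 2.96 − 2.96X; [B] = 2.96X; [A] = 2.96X.
Kc = [B] [A] / ([C]).
Solving Kc = 3.53 for X ∈ (0,1): X = 0.648.

X = 0.648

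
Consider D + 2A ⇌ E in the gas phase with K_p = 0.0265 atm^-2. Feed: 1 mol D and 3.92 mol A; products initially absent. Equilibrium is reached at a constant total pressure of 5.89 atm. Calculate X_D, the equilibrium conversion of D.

X = 0.349

Take 1 mol D as basis and let X be its fractional conversion, so ξ = X.
Mole table: n_D = 1 − X; n_A = 3.92 − 2X; n_E = X.
Summing: n_T = 4.92 − 2X.
With p_i = (n_i/n_T)P, K_p = p_E / (p_D p_A^2).
Setting this equal to 0.0265 atm^-2 and taking the physical root (0 < X < 1) gives X = 0.349.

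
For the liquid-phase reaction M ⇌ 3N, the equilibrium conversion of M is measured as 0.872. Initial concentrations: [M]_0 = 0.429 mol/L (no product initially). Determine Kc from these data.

Let X = conversion of M.
Concentrations: [M] = 0.429 − 0.429X; [N] = 1.29X.
At X = 0.872: [M] = 0.0549, [N] = 1.12.
Kc = [N]^3 / ([M]) = 25.7 (mol/L)^2.

Kc = 25.7 (mol/L)^2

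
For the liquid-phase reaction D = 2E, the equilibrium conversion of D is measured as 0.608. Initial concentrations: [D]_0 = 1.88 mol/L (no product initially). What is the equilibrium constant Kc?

Let X = conversion of D.
Concentrations: [D] = 1.88 − 1.88X; [E] = 3.76X.
At X = 0.608: [D] = 0.737, [E] = 2.29.
Kc = [E]^2 / ([D]) = 7.09 mol/L.

Kc = 7.09 mol/L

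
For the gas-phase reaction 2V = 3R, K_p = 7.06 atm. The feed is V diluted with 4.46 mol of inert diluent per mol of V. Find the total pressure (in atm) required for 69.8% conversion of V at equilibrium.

P = 3.26 atm

Take 1 mol V as basis and let X be its fractional conversion, so ξ = 0.5X.
Mole table: n_V = 1 − X; n_R = 1.5X; n_I = 4.46 (inert).
Summing: n_T = 5.46 + 0.5X.
K_p = p_R^3 / (p_V^2) with p_i = (n_i/n_T)·P.
At X = 0.698: the mole-fraction product g(X) = Π y_i^ν_i = 2.166. Since K_p = g(X)·P^{1}, P = (K_p/g)^(1/1) = (7.06/2.166)^(1/1) = 3.26 atm.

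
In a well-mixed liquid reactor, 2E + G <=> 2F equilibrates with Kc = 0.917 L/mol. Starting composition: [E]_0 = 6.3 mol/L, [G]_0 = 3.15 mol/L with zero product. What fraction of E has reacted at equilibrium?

X = 0.536

Let X = conversion of E; extent ξ = 6.3X/2 mol/L.
Concentrations: [E] = 6.3 − 6.3X; [G] = 3.15 − 3.15X; [F] = 6.3X.
Kc = [F]^2 / ([E]^2 [G]).
Setting equal to 0.917 and solving for X on (0,1) gives X = 0.536.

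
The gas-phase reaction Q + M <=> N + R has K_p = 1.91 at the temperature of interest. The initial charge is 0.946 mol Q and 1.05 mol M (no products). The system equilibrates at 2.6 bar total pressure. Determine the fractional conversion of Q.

Take 0.946 mol Q as basis and let X be its fractional conversion, so ξ = 0.946X.
At extent ξ: n_Q = 0.946 − 0.946X; n_M = 1.05 − 0.946X; n_N = 0.946X; n_R = 0.946X.
n_T stays at 2 (no change in mole number).
Mole fractions y_i = n_i/n_T; K_p = p_N p_R / (p_Q p_M) with p_i = y_i·P.
This yields a degree-2 equation in X; solving on (0,1), X = 0.610.

X = 0.610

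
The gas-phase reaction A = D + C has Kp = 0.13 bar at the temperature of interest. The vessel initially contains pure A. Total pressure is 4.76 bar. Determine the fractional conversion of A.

Let X = conversion of A (basis 1 mol A); extent of reaction ξ = X.
Mole table: n_A = 1 − X; n_D = X; n_C = X.
Summing: n_T = 1 + X.
y_i = n_i/n_T, p_i = y_i·P. Kp = p_D p_C / (p_A).
This yields a degree-2 equation in X; solving on (0,1), X = 0.163.

X = 0.163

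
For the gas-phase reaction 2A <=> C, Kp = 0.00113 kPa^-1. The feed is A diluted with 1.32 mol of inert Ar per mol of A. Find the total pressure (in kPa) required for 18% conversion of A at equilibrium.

P = 264 kPa

Basis: 1 mol A initially; let X = conversion of A. Extent ξ = 0.5X.
Species balance: n_A = 1 − X; n_C = 0.5X; n_I = 1.32 (inert).
n_T = Σnᵢ = 2.32 − 0.5X.
Kp = p_C / (p_A^2) with p_i = (n_i/n_T)·P.
At X = 0.18: the mole-fraction product g(X) = Π y_i^ν_i = 0.2985. Since Kp = g(X)·P^{-1}, P = (g/Kp)^(1/1) = (0.2985/0.00113)^(1/1) = 264 kPa.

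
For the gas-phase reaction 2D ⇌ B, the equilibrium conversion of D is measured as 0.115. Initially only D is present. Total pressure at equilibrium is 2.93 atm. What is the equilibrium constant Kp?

Basis: 1 mol D initially; let X = conversion of D. Extent ξ = 0.5X.
At extent ξ: n_D = 1 − X; n_B = 0.5X.
n_T = Σnᵢ = 1 − 0.5X.
At X = 0.115: n_D = 0.885, n_B = 0.0575, n_T = 0.943.
p_i = (n_i/n_T)·P. Kp = p_B / (p_D^2) = 0.0236 atm^-1.

Kp = 0.0236 atm^-1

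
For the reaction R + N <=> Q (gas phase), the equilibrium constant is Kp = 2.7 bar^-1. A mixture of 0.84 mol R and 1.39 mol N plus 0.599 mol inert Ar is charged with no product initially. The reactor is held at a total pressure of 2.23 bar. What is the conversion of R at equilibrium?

Basis: 0.84 mol R initially; let X = conversion of R. Extent ξ = 0.84X.
Species balance: n_R = 0.84 − 0.84X; n_N = 1.39 − 0.84X; n_Q = 0.84X; n_I = 0.599 (inert).
n_T = Σnᵢ = 2.83 − 0.84X.
Mole fractions y_i = n_i/n_T; Kp = p_Q / (p_R p_N) with p_i = y_i·P.
Equating to 2.7 bar^-1 and solving on 0 < X < 1: X = 0.685.

X = 0.685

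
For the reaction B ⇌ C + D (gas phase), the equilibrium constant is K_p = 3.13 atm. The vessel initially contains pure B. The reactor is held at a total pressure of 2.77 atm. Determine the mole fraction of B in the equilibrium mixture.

y_B = 0.157

Take 1 mol B as basis and let X be its fractional conversion, so ξ = X.
Moles: n_B = 1 − X; n_C = X; n_D = X.
Total moles n_T = 1 + X.
With p_i = (n_i/n_T)P, K_p = p_C p_D / (p_B).
Equating to 3.13 atm and solving on 0 < X < 1: X = 0.728.
Then n_B = 0.272, n_T = 1.73, so y_B = 0.157.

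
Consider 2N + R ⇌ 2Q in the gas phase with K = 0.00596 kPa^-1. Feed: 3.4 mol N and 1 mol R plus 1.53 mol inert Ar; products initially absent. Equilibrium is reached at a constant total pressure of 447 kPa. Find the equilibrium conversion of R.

Let X = conversion of R (basis 1 mol R); extent of reaction ξ = X.
At extent ξ: n_N = 3.4 − 2X; n_R = 1 − X; n_Q = 2X; n_I = 1.53 (inert).
Summing: n_T = 5.93 − X.
Mole fractions y_i = n_i/n_T; K = p_Q^2 / (p_N^2 p_R) with p_i = y_i·P.
Setting this equal to 0.00596 kPa^-1 and taking the physical root (0 < X < 1) gives X = 0.546.

X = 0.546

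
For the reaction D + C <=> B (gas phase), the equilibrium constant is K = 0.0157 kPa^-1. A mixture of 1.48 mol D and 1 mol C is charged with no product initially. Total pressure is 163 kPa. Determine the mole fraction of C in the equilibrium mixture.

y_C = 0.232

Let X = conversion of C (basis 1 mol C); extent of reaction ξ = X.
Species balance: n_D = 1.48 − X; n_C = 1 − X; n_B = X.
n_T = Σnᵢ = 2.48 − X.
y_i = n_i/n_T, p_i = y_i·P. K = p_B / (p_D p_C).
This yields a degree-2 equation in X; solving on (0,1), X = 0.552.
Then n_C = 0.448, n_T = 1.93, so y_C = 0.232.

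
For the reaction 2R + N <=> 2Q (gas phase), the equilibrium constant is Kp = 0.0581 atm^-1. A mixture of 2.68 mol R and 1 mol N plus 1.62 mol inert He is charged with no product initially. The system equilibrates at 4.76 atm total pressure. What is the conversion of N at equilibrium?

Take 1 mol N as basis and let X be its fractional conversion, so ξ = X.
Moles: n_R = 2.68 − 2X; n_N = 1 − X; n_Q = 2X; n_I = 1.62 (inert).
n_T = Σnᵢ = 5.3 − X.
With p_i = (n_i/n_T)P, Kp = p_Q^2 / (p_R^2 p_N).
This yields a degree-3 equation in X; solving on (0,1), X = 0.228.

X = 0.228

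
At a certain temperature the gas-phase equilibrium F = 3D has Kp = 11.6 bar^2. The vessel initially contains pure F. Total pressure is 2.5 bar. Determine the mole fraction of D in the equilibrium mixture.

y_D = 0.762

Let X = conversion of F (basis 1 mol F); extent of reaction ξ = X.
At extent ξ: n_F = 1 − X; n_D = 3X.
n_T = Σnᵢ = 1 + 2X.
With p_i = (n_i/n_T)P, Kp = p_D^3 / (p_F).
Setting this equal to 11.6 bar^2 and taking the physical root (0 < X < 1) gives X = 0.516.
Then n_D = 1.55, n_T = 2.03, so y_D = 0.762.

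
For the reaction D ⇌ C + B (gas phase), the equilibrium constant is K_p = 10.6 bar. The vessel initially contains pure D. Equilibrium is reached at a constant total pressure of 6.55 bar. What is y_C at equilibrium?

y_C = 0.440

Let X = conversion of D (basis 1 mol D); extent of reaction ξ = X.
At extent ξ: n_D = 1 − X; n_C = X; n_B = X.
Total moles n_T = 1 + X.
With p_i = (n_i/n_T)P, K_p = p_C p_B / (p_D).
Setting this equal to 10.6 bar and taking the physical root (0 < X < 1) gives X = 0.786.
Then n_C = 0.786, n_T = 1.79, so y_C = 0.440.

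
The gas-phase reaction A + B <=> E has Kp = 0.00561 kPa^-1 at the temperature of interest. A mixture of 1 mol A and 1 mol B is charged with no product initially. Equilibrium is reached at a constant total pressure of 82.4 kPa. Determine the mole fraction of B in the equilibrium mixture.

y_B = 0.453

Take 1 mol A as basis and let X be its fractional conversion, so ξ = X.
Mole table: n_A = 1 − X; n_B = 1 − X; n_E = X.
Total moles n_T = 2 − X.
With p_i = (n_i/n_T)P, Kp = p_E / (p_A p_B).
Substituting and setting equal to 0.00561 kPa^-1 gives a polynomial in X; the root in (0,1) is X = 0.173.
Then n_B = 0.827, n_T = 1.83, so y_B = 0.453.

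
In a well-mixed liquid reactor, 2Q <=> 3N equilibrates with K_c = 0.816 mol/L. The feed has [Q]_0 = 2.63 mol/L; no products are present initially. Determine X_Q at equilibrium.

X = 0.342

Let X = conversion of Q; extent ξ = 2.63X/2 mol/L.
Concentrations: [Q] = 2.63 − 2.63X; [N] = 3.94X.
K_c = [N]^3 / ([Q]^2).
Equating to 0.816 mol/L: the physical root is X = 0.342.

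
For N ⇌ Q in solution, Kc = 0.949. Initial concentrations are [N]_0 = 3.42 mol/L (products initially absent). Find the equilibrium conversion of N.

Let X = conversion of N; extent ξ = 3.42·X mol/L.
Concentrations: [N] = 3.42 − 3.42X; [Q] = 3.42X.
Kc = [Q] / ([N]).
This equals 0.949 at X = 0.487 (the root in 0 < X < 1).

X = 0.487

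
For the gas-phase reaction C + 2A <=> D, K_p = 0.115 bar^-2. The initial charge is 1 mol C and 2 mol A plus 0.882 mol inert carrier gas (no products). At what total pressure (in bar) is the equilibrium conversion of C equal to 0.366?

P = 5.57 bar

Take 1 mol C as basis and let X be its fractional conversion, so ξ = X.
At extent ξ: n_C = 1 − X; n_A = 2 − 2X; n_D = X; n_I = 0.882 (inert).
n_T = Σnᵢ = 3.88 − 2X.
K_p = p_D / (p_C p_A^2) with p_i = (n_i/n_T)·P.
At X = 0.366: the mole-fraction product g(X) = Π y_i^ν_i = 3.563. Since K_p = g(X)·P^{-2}, P = (g/K_p)^(1/2) = (3.563/0.115)^(1/2) = 5.57 bar.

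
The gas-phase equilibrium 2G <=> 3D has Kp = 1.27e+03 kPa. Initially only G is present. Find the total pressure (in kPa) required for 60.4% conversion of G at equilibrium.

Basis: 1 mol G initially; let X = conversion of G. Extent ξ = 0.5X.
At extent ξ: n_G = 1 − X; n_D = 1.5X.
Total moles n_T = 1 + 0.5X.
Kp = p_D^3 / (p_G^2) with p_i = (n_i/n_T)·P.
At X = 0.604: the mole-fraction product g(X) = Π y_i^ν_i = 3.642. Since Kp = g(X)·P^{1}, P = (Kp/g)^(1/1) = (1.27e+03/3.642)^(1/1) = 349 kPa.

P = 349 kPa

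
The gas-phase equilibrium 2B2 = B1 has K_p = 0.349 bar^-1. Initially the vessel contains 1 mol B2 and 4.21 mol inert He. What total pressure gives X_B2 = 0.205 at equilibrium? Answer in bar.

Let X = conversion of B2 (basis 1 mol B2); extent of reaction ξ = 0.5X.
Moles: n_B2 = 1 − X; n_B1 = 0.5X; n_I = 4.21 (inert).
Total moles n_T = 5.21 − 0.5X.
K_p = p_B1 / (p_B2^2) with p_i = (n_i/n_T)·P.
At X = 0.205: the mole-fraction product g(X) = Π y_i^ν_i = 0.8283. Since K_p = g(X)·P^{-1}, P = (g/K_p)^(1/1) = (0.8283/0.349)^(1/1) = 2.37 bar.

P = 2.37 bar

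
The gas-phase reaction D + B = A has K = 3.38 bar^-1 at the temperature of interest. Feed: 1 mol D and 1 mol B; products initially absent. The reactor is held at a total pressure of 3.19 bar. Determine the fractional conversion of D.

Basis: 1 mol D initially; let X = conversion of D. Extent ξ = X.
Moles: n_D = 1 − X; n_B = 1 − X; n_A = X.
Total moles n_T = 2 − X.
With p_i = (n_i/n_T)P, K = p_A / (p_D p_B).
Equating to 3.38 bar^-1 and solving on 0 < X < 1: X = 0.709.

X = 0.709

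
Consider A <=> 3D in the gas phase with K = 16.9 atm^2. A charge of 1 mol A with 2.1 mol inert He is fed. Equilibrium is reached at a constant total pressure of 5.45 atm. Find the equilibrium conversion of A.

X = 0.551

Let X = conversion of A (basis 1 mol A); extent of reaction ξ = X.
Moles: n_A = 1 − X; n_D = 3X; n_I = 2.1 (inert).
Total moles n_T = 3.1 + 2X.
y_i = n_i/n_T, p_i = y_i·P. K = p_D^3 / (p_A).
Setting this equal to 16.9 atm^2 and taking the physical root (0 < X < 1) gives X = 0.551.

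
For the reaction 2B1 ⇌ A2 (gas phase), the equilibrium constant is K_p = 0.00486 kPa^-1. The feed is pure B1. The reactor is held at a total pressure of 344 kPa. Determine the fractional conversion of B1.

X = 0.639

Take 1 mol B1 as basis and let X be its fractional conversion, so ξ = 0.5X.
Mole table: n_B1 = 1 − X; n_A2 = 0.5X.
Total moles n_T = 1 − 0.5X.
With p_i = (n_i/n_T)P, K_p = p_A2 / (p_B1^2).
Setting this equal to 0.00486 kPa^-1 and taking the physical root (0 < X < 1) gives X = 0.639.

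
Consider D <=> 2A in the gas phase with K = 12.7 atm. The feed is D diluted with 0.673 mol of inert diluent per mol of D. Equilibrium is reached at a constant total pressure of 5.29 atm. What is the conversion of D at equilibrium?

X = 0.676

Take 1 mol D as basis and let X be its fractional conversion, so ξ = X.
Mole table: n_D = 1 − X; n_A = 2X; n_I = 0.673 (inert).
Summing: n_T = 1.67 + X.
Mole fractions y_i = n_i/n_T; K = p_A^2 / (p_D) with p_i = y_i·P.
Setting this equal to 12.7 atm and taking the physical root (0 < X < 1) gives X = 0.676.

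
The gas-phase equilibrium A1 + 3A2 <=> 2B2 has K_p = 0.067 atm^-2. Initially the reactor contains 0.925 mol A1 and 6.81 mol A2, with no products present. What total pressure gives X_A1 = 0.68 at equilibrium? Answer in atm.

Basis: 0.925 mol A1 initially; let X = conversion of A1. Extent ξ = 0.925X.
Mole table: n_A1 = 0.925 − 0.925X; n_A2 = 6.81 − 2.78X; n_B2 = 1.85X.
Summing: n_T = 7.73 − 1.85X.
K_p = p_B2^2 / (p_A1 p_A2^3) with p_i = (n_i/n_T)·P.
At X = 0.68: the mole-fraction product g(X) = Π y_i^ν_i = 1.88. Since K_p = g(X)·P^{-2}, P = (g/K_p)^(1/2) = (1.88/0.067)^(1/2) = 5.3 atm.

P = 5.3 atm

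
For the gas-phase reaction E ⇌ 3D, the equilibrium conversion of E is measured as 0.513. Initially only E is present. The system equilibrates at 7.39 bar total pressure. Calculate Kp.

Let X = conversion of E (basis 1 mol E); extent of reaction ξ = X.
Mole table: n_E = 1 − X; n_D = 3X.
Summing: n_T = 1 + 2X.
At X = 0.513: n_E = 0.487, n_D = 1.54, n_T = 2.03.
p_i = (n_i/n_T)·P. Kp = p_D^3 / (p_E) = 99.6 bar^2.

Kp = 99.6 bar^2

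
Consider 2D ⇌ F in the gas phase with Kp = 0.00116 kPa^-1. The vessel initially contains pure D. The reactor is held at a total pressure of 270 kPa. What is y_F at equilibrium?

Let X = conversion of D (basis 1 mol D); extent of reaction ξ = 0.5X.
Mole table: n_D = 1 − X; n_F = 0.5X.
Summing: n_T = 1 − 0.5X.
With p_i = (n_i/n_T)P, Kp = p_F / (p_D^2).
Substituting and setting equal to 0.00116 kPa^-1 gives a polynomial in X; the root in (0,1) is X = 0.334.
Then n_F = 0.167, n_T = 0.833, so y_F = 0.200.

y_F = 0.200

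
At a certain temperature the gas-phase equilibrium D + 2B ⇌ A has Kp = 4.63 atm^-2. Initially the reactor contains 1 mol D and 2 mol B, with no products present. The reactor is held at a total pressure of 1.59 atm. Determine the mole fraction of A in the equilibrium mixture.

Basis: 1 mol D initially; let X = conversion of D. Extent ξ = X.
Moles: n_D = 1 − X; n_B = 2 − 2X; n_A = X.
Total moles n_T = 3 − 2X.
Mole fractions y_i = n_i/n_T; Kp = p_A / (p_D p_B^2) with p_i = y_i·P.
This yields a degree-3 equation in X; solving on (0,1), X = 0.658.
Then n_A = 0.658, n_T = 1.68, so y_A = 0.391.

y_A = 0.391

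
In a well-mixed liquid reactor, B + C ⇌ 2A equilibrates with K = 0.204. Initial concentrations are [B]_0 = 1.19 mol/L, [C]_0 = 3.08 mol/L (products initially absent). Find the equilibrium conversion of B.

Let X = conversion of B; extent ξ = 1.19·X mol/L.
Concentrations: [B] = 1.19 − 1.19X; [C] = 3.08 − 1.19X; [A] = 2.38X.
K = [A]^2 / ([B] [C]).
Equating to 0.204: the physical root is X = 0.289.

X = 0.289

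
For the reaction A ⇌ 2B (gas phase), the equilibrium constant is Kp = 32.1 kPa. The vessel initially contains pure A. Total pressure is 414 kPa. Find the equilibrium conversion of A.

X = 0.138

Let X = conversion of A (basis 1 mol A); extent of reaction ξ = X.
Mole table: n_A = 1 − X; n_B = 2X.
Summing: n_T = 1 + X.
With p_i = (n_i/n_T)P, Kp = p_B^2 / (p_A).
Substituting and setting equal to 32.1 kPa gives a polynomial in X; the root in (0,1) is X = 0.138.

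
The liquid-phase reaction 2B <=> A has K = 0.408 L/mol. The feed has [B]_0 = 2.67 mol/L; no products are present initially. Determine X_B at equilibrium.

Let X = conversion of B; extent ξ = 2.67X/2 mol/L.
Concentrations: [B] = 2.67 − 2.67X; [A] = 1.33X.
K = [A] / ([B]^2).
Setting equal to 0.408 and solving for X on (0,1) gives X = 0.514.

X = 0.514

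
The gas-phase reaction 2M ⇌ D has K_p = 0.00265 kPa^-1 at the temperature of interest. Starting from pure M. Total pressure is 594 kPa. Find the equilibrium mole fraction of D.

Let X = conversion of M (basis 1 mol M); extent of reaction ξ = 0.5X.
Species balance: n_M = 1 − X; n_D = 0.5X.
Total moles n_T = 1 − 0.5X.
With p_i = (n_i/n_T)P, K_p = p_D / (p_M^2).
This yields a degree-2 equation in X; solving on (0,1), X = 0.630.
Then n_D = 0.315, n_T = 0.685, so y_D = 0.460.

y_D = 0.460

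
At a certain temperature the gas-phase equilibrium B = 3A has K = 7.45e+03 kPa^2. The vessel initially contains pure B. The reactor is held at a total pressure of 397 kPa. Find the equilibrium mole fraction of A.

y_A = 0.318

Take 1 mol B as basis and let X be its fractional conversion, so ξ = X.
Moles: n_B = 1 − X; n_A = 3X.
Total moles n_T = 1 + 2X.
With p_i = (n_i/n_T)P, K = p_A^3 / (p_B).
Setting this equal to 7.45e+03 kPa^2 and taking the physical root (0 < X < 1) gives X = 0.135.
Then n_A = 0.404, n_T = 1.27, so y_A = 0.318.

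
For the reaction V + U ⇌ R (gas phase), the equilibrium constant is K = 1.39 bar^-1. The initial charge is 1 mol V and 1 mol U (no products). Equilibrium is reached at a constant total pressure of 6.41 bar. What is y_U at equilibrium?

y_U = 0.241

Basis: 1 mol V initially; let X = conversion of V. Extent ξ = X.
Mole table: n_V = 1 − X; n_U = 1 − X; n_R = X.
n_T = Σnᵢ = 2 − X.
y_i = n_i/n_T, p_i = y_i·P. K = p_R / (p_V p_U).
Substituting and setting equal to 1.39 bar^-1 gives a polynomial in X; the root in (0,1) is X = 0.682.
Then n_U = 0.318, n_T = 1.32, so y_U = 0.241.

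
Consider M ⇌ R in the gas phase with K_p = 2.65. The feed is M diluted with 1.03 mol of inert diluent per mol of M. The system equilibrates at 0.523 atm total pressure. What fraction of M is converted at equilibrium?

X = 0.726

Basis: 1 mol M initially; let X = conversion of M. Extent ξ = X.
At extent ξ: n_M = 1 − X; n_R = X; n_I = 1.03 (inert).
Since Δν = 0, n_T = 2.03 throughout.
y_i = n_i/n_T, p_i = y_i·P. K_p = p_R / (p_M).
Substituting and setting equal to 2.65 gives a polynomial in X; the root in (0,1) is X = 0.726.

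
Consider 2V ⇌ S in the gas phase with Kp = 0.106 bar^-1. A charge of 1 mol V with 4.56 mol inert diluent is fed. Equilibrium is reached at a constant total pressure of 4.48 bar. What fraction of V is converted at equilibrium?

Let X = conversion of V (basis 1 mol V); extent of reaction ξ = 0.5X.
Moles: n_V = 1 − X; n_S = 0.5X; n_I = 4.56 (inert).
Total moles n_T = 5.56 − 0.5X.
With p_i = (n_i/n_T)P, Kp = p_S / (p_V^2).
Substituting and setting equal to 0.106 bar^-1 gives a polynomial in X; the root in (0,1) is X = 0.131.

X = 0.131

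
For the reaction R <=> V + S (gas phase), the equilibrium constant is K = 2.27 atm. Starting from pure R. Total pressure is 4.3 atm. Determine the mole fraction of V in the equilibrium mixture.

Basis: 1 mol R initially; let X = conversion of R. Extent ξ = X.
At extent ξ: n_R = 1 − X; n_V = X; n_S = X.
n_T = Σnᵢ = 1 + X.
Mole fractions y_i = n_i/n_T; K = p_V p_S / (p_R) with p_i = y_i·P.
Equating to 2.27 atm and solving on 0 < X < 1: X = 0.588.
Then n_V = 0.588, n_T = 1.59, so y_V = 0.370.

y_V = 0.370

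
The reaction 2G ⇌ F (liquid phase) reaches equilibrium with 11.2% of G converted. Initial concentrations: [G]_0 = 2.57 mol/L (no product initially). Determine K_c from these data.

K_c = 0.0276 L/mol

Let X = conversion of G.
Concentrations: [G] = 2.57 − 2.57X; [F] = 1.28X.
At X = 0.112: [G] = 2.28, [F] = 0.144.
K_c = [F] / ([G]^2) = 0.0276 L/mol.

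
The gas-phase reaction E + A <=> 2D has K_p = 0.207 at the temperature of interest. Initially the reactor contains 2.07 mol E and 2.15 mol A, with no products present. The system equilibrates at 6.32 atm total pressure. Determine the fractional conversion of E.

Take 2.07 mol E as basis and let X be its fractional conversion, so ξ = 2.07X.
Mole table: n_E = 2.07 − 2.07X; n_A = 2.15 − 2.07X; n_D = 4.14X.
Total moles n_T = 4.22 (Δν = 0, constant).
Mole fractions y_i = n_i/n_T; K_p = p_D^2 / (p_E p_A) with p_i = y_i·P.
Substituting and setting equal to 0.207 gives a polynomial in X; the root in (0,1) is X = 0.189.

X = 0.189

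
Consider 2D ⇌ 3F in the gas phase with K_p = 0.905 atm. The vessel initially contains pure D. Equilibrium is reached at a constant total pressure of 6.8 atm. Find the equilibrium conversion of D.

Take 1 mol D as basis and let X be its fractional conversion, so ξ = 0.5X.
Moles: n_D = 1 − X; n_F = 1.5X.
Total moles n_T = 1 + 0.5X.
With p_i = (n_i/n_T)P, K_p = p_F^3 / (p_D^2).
Substituting and setting equal to 0.905 atm gives a polynomial in X; the root in (0,1) is X = 0.285.

X = 0.285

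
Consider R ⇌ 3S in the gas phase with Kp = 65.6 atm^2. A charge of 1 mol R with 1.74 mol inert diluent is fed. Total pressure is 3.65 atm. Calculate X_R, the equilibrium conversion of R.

X = 0.836

Basis: 1 mol R initially; let X = conversion of R. Extent ξ = X.
At extent ξ: n_R = 1 − X; n_S = 3X; n_I = 1.74 (inert).
Total moles n_T = 2.74 + 2X.
y_i = n_i/n_T, p_i = y_i·P. Kp = p_S^3 / (p_R).
Equating to 65.6 atm^2 and solving on 0 < X < 1: X = 0.836.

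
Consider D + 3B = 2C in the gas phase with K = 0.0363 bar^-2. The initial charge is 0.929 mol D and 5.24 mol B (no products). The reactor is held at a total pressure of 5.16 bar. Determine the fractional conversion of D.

Let X = conversion of D (basis 0.929 mol D); extent of reaction ξ = 0.929X.
Mole table: n_D = 0.929 − 0.929X; n_B = 5.24 − 2.79X; n_C = 1.86X.
Summing: n_T = 6.17 − 1.86X.
Mole fractions y_i = n_i/n_T; K = p_C^2 / (p_D p_B^3) with p_i = y_i·P.
Setting this equal to 0.0363 bar^-2 and taking the physical root (0 < X < 1) gives X = 0.510.

X = 0.510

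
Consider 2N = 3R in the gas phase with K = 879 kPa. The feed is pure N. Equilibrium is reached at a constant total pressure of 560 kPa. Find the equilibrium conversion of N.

Take 1 mol N as basis and let X be its fractional conversion, so ξ = 0.5X.
Mole table: n_N = 1 − X; n_R = 1.5X.
Summing: n_T = 1 + 0.5X.
With p_i = (n_i/n_T)P, K = p_R^3 / (p_N^2).
Substituting and setting equal to 879 kPa gives a polynomial in X; the root in (0,1) is X = 0.516.

X = 0.516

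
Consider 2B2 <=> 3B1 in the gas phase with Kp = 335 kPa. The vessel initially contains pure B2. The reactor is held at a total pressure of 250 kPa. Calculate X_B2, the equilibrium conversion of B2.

Take 1 mol B2 as basis and let X be its fractional conversion, so ξ = 0.5X.
At extent ξ: n_B2 = 1 − X; n_B1 = 1.5X.
Total moles n_T = 1 + 0.5X.
y_i = n_i/n_T, p_i = y_i·P. Kp = p_B1^3 / (p_B2^2).
Equating to 335 kPa and solving on 0 < X < 1: X = 0.499.

X = 0.499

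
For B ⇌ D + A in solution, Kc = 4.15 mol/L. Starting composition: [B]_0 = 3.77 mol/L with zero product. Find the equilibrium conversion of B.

Let X = conversion of B; extent ξ = 3.77·X mol/L.
Concentrations: [B] = 3.77 − 3.77X; [D] = 3.77X; [A] = 3.77X.
Kc = [D] [A] / ([B]).
This equals 4.15 at X = 0.634 (the root in 0 < X < 1).

X = 0.634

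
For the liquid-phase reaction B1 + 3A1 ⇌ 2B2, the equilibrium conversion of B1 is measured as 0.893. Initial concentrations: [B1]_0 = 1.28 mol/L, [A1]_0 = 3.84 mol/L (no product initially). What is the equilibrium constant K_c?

K_c = 550 (mol/L)^-2

Let X = conversion of B1.
Concentrations: [B1] = 1.28 − 1.28X; [A1] = 3.84 − 3.84X; [B2] = 2.56X.
At X = 0.893: [B1] = 0.137, [A1] = 0.411, [B2] = 2.29.
K_c = [B2]^2 / ([B1] [A1]^3) = 550 (mol/L)^-2.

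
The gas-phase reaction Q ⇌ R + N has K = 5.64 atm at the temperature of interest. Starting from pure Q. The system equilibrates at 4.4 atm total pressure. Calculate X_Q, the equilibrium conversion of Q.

X = 0.750

Take 1 mol Q as basis and let X be its fractional conversion, so ξ = X.
Mole table: n_Q = 1 − X; n_R = X; n_N = X.
Summing: n_T = 1 + X.
With p_i = (n_i/n_T)P, K = p_R p_N / (p_Q).
Equating to 5.64 atm and solving on 0 < X < 1: X = 0.750.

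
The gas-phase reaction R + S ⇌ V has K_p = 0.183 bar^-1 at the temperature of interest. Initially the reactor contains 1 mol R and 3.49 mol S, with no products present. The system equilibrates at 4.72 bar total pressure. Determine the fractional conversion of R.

X = 0.395

Basis: 1 mol R initially; let X = conversion of R. Extent ξ = X.
Species balance: n_R = 1 − X; n_S = 3.49 − X; n_V = X.
Summing: n_T = 4.49 − X.
Mole fractions y_i = n_i/n_T; K_p = p_V / (p_R p_S) with p_i = y_i·P.
Substituting and setting equal to 0.183 bar^-1 gives a polynomial in X; the root in (0,1) is X = 0.395.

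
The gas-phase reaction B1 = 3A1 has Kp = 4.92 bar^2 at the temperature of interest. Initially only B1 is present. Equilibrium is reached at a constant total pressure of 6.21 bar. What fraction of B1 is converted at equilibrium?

X = 0.194

Let X = conversion of B1 (basis 1 mol B1); extent of reaction ξ = X.
Species balance: n_B1 = 1 − X; n_A1 = 3X.
Summing: n_T = 1 + 2X.
y_i = n_i/n_T, p_i = y_i·P. Kp = p_A1^3 / (p_B1).
Substituting and setting equal to 4.92 bar^2 gives a polynomial in X; the root in (0,1) is X = 0.194.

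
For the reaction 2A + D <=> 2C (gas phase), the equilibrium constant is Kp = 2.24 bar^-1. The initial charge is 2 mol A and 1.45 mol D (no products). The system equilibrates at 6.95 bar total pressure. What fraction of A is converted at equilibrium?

X = 0.676

Let X = conversion of A (basis 2 mol A); extent of reaction ξ = X.
Moles: n_A = 2 − 2X; n_D = 1.45 − X; n_C = 2X.
n_T = Σnᵢ = 3.45 − X.
With p_i = (n_i/n_T)P, Kp = p_C^2 / (p_A^2 p_D).
Setting this equal to 2.24 bar^-1 and taking the physical root (0 < X < 1) gives X = 0.676.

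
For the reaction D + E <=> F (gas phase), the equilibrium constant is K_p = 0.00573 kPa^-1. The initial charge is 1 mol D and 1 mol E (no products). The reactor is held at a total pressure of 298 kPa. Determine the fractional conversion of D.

X = 0.392

Take 1 mol D as basis and let X be its fractional conversion, so ξ = X.
Moles: n_D = 1 − X; n_E = 1 − X; n_F = X.
Summing: n_T = 2 − X.
With p_i = (n_i/n_T)P, K_p = p_F / (p_D p_E).
Substituting and setting equal to 0.00573 kPa^-1 gives a polynomial in X; the root in (0,1) is X = 0.392.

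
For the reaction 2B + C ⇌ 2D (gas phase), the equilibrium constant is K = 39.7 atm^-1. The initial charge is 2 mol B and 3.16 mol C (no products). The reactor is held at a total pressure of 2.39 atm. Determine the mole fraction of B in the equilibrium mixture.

Take 2 mol B as basis and let X be its fractional conversion, so ξ = X.
Species balance: n_B = 2 − 2X; n_C = 3.16 − X; n_D = 2X.
Summing: n_T = 5.16 − X.
With p_i = (n_i/n_T)P, K = p_D^2 / (p_B^2 p_C).
Substituting and setting equal to 39.7 atm^-1 gives a polynomial in X; the root in (0,1) is X = 0.877.
Then n_B = 0.247, n_T = 4.28, so y_B = 0.058.

y_B = 0.058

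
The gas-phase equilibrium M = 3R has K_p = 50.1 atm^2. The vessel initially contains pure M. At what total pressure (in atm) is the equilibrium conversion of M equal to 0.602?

Take 1 mol M as basis and let X be its fractional conversion, so ξ = X.
Species balance: n_M = 1 − X; n_R = 3X.
Summing: n_T = 1 + 2X.
K_p = p_R^3 / (p_M) with p_i = (n_i/n_T)·P.
At X = 0.602: the mole-fraction product g(X) = Π y_i^ν_i = 3.047. Since K_p = g(X)·P^{2}, P = (K_p/g)^(1/2) = (50.1/3.047)^(1/2) = 4.06 atm.

P = 4.06 atm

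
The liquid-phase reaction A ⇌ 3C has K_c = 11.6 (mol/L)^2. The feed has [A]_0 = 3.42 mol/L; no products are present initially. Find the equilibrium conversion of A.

X = 0.296

Let X = conversion of A; extent ξ = 3.42·X mol/L.
Concentrations: [A] = 3.42 − 3.42X; [C] = 10.3X.
K_c = [C]^3 / ([A]).
Equating to 11.6 (mol/L)^2: the physical root is X = 0.296.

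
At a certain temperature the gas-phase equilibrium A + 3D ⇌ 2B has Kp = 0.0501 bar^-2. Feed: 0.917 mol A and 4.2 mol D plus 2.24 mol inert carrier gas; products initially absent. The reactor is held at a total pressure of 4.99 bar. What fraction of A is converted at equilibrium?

X = 0.384

Basis: 0.917 mol A initially; let X = conversion of A. Extent ξ = 0.917X.
Species balance: n_A = 0.917 − 0.917X; n_D = 4.2 − 2.75X; n_B = 1.83X; n_I = 2.24 (inert).
Total moles n_T = 7.36 − 1.83X.
With p_i = (n_i/n_T)P, Kp = p_B^2 / (p_A p_D^3).
Equating to 0.0501 bar^-2 and solving on 0 < X < 1: X = 0.384.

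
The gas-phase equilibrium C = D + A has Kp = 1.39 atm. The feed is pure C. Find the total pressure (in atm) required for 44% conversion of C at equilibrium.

Basis: 1 mol C initially; let X = conversion of C. Extent ξ = X.
At extent ξ: n_C = 1 − X; n_D = X; n_A = X.
Total moles n_T = 1 + X.
Kp = p_D p_A / (p_C) with p_i = (n_i/n_T)·P.
At X = 0.44: the mole-fraction product g(X) = Π y_i^ν_i = 0.2401. Since Kp = g(X)·P^{1}, P = (Kp/g)^(1/1) = (1.39/0.2401)^(1/1) = 5.79 atm.

P = 5.79 atm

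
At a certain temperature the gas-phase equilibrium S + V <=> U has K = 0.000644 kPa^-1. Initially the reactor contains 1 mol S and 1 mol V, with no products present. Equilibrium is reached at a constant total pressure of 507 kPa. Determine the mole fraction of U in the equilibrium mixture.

y_U = 0.071

Take 1 mol S as basis and let X be its fractional conversion, so ξ = X.
Moles: n_S = 1 − X; n_V = 1 − X; n_U = X.
Summing: n_T = 2 − X.
y_i = n_i/n_T, p_i = y_i·P. K = p_U / (p_S p_V).
Substituting and setting equal to 0.000644 kPa^-1 gives a polynomial in X; the root in (0,1) is X = 0.132.
Then n_U = 0.132, n_T = 1.87, so y_U = 0.071.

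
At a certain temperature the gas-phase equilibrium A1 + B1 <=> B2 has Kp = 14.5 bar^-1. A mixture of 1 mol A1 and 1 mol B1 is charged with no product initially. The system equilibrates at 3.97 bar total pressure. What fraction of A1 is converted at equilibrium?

X = 0.869

Basis: 1 mol A1 initially; let X = conversion of A1. Extent ξ = X.
Species balance: n_A1 = 1 − X; n_B1 = 1 − X; n_B2 = X.
n_T = Σnᵢ = 2 − X.
With p_i = (n_i/n_T)P, Kp = p_B2 / (p_A1 p_B1).
Equating to 14.5 bar^-1 and solving on 0 < X < 1: X = 0.869.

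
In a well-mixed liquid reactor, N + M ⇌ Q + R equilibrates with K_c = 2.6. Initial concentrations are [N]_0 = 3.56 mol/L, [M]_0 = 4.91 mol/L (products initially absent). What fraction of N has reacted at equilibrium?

Let X = conversion of N; extent ξ = 3.56·X mol/L.
Concentrations: [N] = 3.56 − 3.56X; [M] = 4.91 − 3.56X; [Q] = 3.56X; [R] = 3.56X.
K_c = [Q] [R] / ([N] [M]).
Equating to 2.6: the physical root is X = 0.710.

X = 0.710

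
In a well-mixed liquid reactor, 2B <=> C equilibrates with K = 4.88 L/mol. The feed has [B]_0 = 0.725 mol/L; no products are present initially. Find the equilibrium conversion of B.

X = 0.688

Let X = conversion of B; extent ξ = 0.725X/2 mol/L.
Concentrations: [B] = 0.725 − 0.725X; [C] = 0.362X.
K = [C] / ([B]^2).
Solving K = 4.88 for X ∈ (0,1): X = 0.688.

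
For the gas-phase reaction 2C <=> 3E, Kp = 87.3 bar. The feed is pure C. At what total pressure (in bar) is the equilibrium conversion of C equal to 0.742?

Take 1 mol C as basis and let X be its fractional conversion, so ξ = 0.5X.
Species balance: n_C = 1 − X; n_E = 1.5X.
n_T = Σnᵢ = 1 + 0.5X.
Kp = p_E^3 / (p_C^2) with p_i = (n_i/n_T)·P.
At X = 0.742: the mole-fraction product g(X) = Π y_i^ν_i = 15.11. Since Kp = g(X)·P^{1}, P = (Kp/g)^(1/1) = (87.3/15.11)^(1/1) = 5.78 bar.

P = 5.78 bar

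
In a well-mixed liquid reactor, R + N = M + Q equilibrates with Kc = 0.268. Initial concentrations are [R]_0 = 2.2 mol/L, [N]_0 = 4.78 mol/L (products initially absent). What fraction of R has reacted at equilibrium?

Let X = conversion of R; extent ξ = 2.2·X mol/L.
Concentrations: [R] = 2.2 − 2.2X; [N] = 4.78 − 2.2X; [M] = 2.2X; [Q] = 2.2X.
Kc = [M] [Q] / ([R] [N]).
This equals 0.268 at X = 0.484 (the root in 0 < X < 1).

X = 0.484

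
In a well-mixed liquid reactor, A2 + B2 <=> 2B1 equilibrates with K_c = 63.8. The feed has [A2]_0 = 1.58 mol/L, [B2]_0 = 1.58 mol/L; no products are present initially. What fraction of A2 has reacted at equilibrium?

X = 0.800

Let X = conversion of A2; extent ξ = 1.58·X mol/L.
Concentrations: [A2] = 1.58 − 1.58X; [B2] = 1.58 − 1.58X; [B1] = 3.16X.
K_c = [B1]^2 / ([A2] [B2]).
Solving K_c = 63.8 for X ∈ (0,1): X = 0.800.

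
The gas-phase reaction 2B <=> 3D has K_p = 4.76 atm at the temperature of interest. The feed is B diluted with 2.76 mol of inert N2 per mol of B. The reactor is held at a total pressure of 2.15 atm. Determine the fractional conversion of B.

X = 0.667

Let X = conversion of B (basis 1 mol B); extent of reaction ξ = 0.5X.
Mole table: n_B = 1 − X; n_D = 1.5X; n_I = 2.76 (inert).
Summing: n_T = 3.76 + 0.5X.
y_i = n_i/n_T, p_i = y_i·P. K_p = p_D^3 / (p_B^2).
Substituting and setting equal to 4.76 atm gives a polynomial in X; the root in (0,1) is X = 0.667.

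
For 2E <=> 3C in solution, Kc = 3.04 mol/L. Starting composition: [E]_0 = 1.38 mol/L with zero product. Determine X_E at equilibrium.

X = 0.527

Let X = conversion of E; extent ξ = 1.38X/2 mol/L.
Concentrations: [E] = 1.38 − 1.38X; [C] = 2.07X.
Kc = [C]^3 / ([E]^2).
Equating to 3.04 mol/L: the physical root is X = 0.527.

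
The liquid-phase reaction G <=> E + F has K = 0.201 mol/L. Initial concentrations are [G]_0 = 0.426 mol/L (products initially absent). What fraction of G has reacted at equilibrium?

X = 0.490

Let X = conversion of G; extent ξ = 0.426·X mol/L.
Concentrations: [G] = 0.426 − 0.426X; [E] = 0.426X; [F] = 0.426X.
K = [E] [F] / ([G]).
Equating to 0.201 mol/L: the physical root is X = 0.490.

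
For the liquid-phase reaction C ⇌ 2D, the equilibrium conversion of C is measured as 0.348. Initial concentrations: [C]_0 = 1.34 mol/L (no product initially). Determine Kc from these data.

Kc = 0.996 mol/L

Let X = conversion of C.
Concentrations: [C] = 1.34 − 1.34X; [D] = 2.68X.
At X = 0.348: [C] = 0.874, [D] = 0.933.
Kc = [D]^2 / ([C]) = 0.996 mol/L.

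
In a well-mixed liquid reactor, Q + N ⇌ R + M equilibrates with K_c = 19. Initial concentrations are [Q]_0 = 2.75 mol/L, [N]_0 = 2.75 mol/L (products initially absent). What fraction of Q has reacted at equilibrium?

X = 0.813

Let X = conversion of Q; extent ξ = 2.75·X mol/L.
Concentrations: [Q] = 2.75 − 2.75X; [N] = 2.75 − 2.75X; [R] = 2.75X; [M] = 2.75X.
K_c = [R] [M] / ([Q] [N]).
Solving K_c = 19 for X ∈ (0,1): X = 0.813.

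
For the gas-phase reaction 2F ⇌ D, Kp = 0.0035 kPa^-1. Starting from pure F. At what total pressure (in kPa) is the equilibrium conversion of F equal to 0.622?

Let X = conversion of F (basis 1 mol F); extent of reaction ξ = 0.5X.
Species balance: n_F = 1 − X; n_D = 0.5X.
n_T = Σnᵢ = 1 − 0.5X.
Kp = p_D / (p_F^2) with p_i = (n_i/n_T)·P.
At X = 0.622: the mole-fraction product g(X) = Π y_i^ν_i = 1.5. Since Kp = g(X)·P^{-1}, P = (g/Kp)^(1/1) = (1.5/0.0035)^(1/1) = 428 kPa.

P = 428 kPa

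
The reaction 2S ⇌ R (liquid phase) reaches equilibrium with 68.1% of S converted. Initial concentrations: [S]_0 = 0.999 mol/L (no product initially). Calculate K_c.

K_c = 3.35 L/mol

Let X = conversion of S.
Concentrations: [S] = 0.999 − 0.999X; [R] = 0.499X.
At X = 0.681: [S] = 0.319, [R] = 0.34.
K_c = [R] / ([S]^2) = 3.35 L/mol.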